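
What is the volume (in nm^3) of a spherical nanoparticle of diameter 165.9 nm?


Radius r = 165.9/2 = 82.95 nm
Volume V = (4/3) * pi * r^3
V = (4/3) * pi * (82.95)^3
V = 2390769.91 nm^3

2390769.91


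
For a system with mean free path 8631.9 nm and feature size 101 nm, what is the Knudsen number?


Knudsen number Kn = lambda / L
Kn = 8631.9 / 101
Kn = 85.4644

85.4644


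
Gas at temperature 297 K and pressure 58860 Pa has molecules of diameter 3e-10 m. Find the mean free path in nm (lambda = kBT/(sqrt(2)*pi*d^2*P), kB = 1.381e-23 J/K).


Mean free path: lambda = kB*T / (sqrt(2) * pi * d^2 * P)
lambda = 1.381e-23 * 297 / (sqrt(2) * pi * (3e-10)^2 * 58860)
lambda = 1.7427e-07 m
lambda = 174.27 nm

174.27


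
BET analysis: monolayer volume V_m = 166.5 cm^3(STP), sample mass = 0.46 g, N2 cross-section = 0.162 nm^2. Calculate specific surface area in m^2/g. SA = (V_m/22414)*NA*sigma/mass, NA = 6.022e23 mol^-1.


Number of moles in monolayer = V_m / 22414 = 166.5 / 22414 = 0.00742839
Number of molecules = moles * NA = 0.00742839 * 6.022e23
SA = molecules * sigma / mass
SA = (166.5 / 22414) * 6.022e23 * 0.162e-18 / 0.46
SA = 1575.4 m^2/g

1575.4


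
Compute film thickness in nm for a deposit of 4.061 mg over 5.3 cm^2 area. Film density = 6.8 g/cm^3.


Convert: m = 4.061 mg = 4.0610e-06 kg, A = 5.3 cm^2 = 5.3000e-04 m^2, rho = 6.8 g/cm^3 = 6800 kg/m^3
t = m / (A * rho)
t = 4.0610e-06 / (5.3000e-04 * 6800)
t = 1.1268e-06 m = 1126.8 nm

1126.8


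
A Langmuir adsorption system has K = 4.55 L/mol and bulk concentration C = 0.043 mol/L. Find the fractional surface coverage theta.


Langmuir isotherm: theta = K*C / (1 + K*C)
K*C = 4.55 * 0.043 = 0.19565
theta = 0.19565 / (1 + 0.19565) = 0.19565 / 1.19565
theta = 0.1636

0.1636


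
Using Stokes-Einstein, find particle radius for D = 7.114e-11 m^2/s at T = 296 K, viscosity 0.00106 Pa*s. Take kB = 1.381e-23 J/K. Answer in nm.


Stokes-Einstein: R = kB*T / (6*pi*eta*D)
R = 1.381e-23 * 296 / (6 * pi * 0.00106 * 7.114e-11)
R = 2.87584e-09 m = 2.88 nm

2.88


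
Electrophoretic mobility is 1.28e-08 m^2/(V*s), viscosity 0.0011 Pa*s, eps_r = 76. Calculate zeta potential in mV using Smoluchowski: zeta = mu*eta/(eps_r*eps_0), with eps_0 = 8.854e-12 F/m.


Smoluchowski equation: zeta = mu * eta / (eps_r * eps_0)
zeta = 1.28e-08 * 0.0011 / (76 * 8.854e-12)
zeta = 0.020924 V = 20.92 mV

20.92


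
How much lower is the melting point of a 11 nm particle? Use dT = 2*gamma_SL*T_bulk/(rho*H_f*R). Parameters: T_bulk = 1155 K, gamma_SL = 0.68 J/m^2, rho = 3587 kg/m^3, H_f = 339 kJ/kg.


Radius R = 11/2 = 5.5 nm = 5.5e-09 m
Convert H_f = 339 kJ/kg = 339000 J/kg
dT = 2 * gamma_SL * T_bulk / (rho * H_f * R)
dT = 2 * 0.68 * 1155 / (3587 * 339000 * 5.5e-09)
dT = 234.9 K

234.9


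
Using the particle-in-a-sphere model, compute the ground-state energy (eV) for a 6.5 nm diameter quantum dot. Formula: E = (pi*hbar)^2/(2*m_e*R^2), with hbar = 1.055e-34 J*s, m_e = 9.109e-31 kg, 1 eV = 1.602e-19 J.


Radius R = 6.5/2 = 3.25 nm = 3.25e-09 m
E = (pi * 1.055e-34)^2 / (2 * 9.109e-31 * (3.25e-09)^2)
E(J) = 5.7087e-21
E = E(J) / 1.602e-19 = 0.0356 eV

0.0356


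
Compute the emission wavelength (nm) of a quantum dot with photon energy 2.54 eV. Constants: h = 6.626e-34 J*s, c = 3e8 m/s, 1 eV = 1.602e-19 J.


Convert energy: E = 2.54 eV = 2.54 * 1.602e-19 = 4.06908e-19 J
lambda = h*c / E = 6.626e-34 * 3e8 / 4.06908e-19
lambda = 4.88513e-07 m = 488.5 nm

488.5


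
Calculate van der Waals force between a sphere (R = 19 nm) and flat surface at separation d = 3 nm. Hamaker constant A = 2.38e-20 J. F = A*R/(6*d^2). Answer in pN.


Convert to SI: R = 19 nm = 1.9e-08 m, d = 3 nm = 3e-09 m
F = A * R / (6 * d^2)
F = 2.38e-20 * 1.9e-08 / (6 * (3e-09)^2)
F = 8.37407e-12 N = 8.374 pN

8.374


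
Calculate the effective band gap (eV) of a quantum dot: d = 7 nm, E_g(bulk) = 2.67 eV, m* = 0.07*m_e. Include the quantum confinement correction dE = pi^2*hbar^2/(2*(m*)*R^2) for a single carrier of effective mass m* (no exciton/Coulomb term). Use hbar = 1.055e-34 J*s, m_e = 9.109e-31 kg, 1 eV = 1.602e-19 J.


Radius R = 7/2 nm = 3.5e-09 m
Confinement energy dE = pi^2 * hbar^2 / (2 * m_eff * m_e * R^2)
dE = pi^2 * (1.055e-34)^2 / (2 * 0.07 * 9.109e-31 * (3.5e-09)^2) J, divided by 1.602e-19 J/eV
dE = 0.4389 eV
Total band gap = E_g(bulk) + dE = 2.67 + 0.4389 = 3.1089 eV

3.1089


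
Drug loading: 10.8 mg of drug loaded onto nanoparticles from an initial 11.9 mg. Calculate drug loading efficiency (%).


Drug loading efficiency = (drug loaded / drug initial) * 100
DLE = 10.8 / 11.9 * 100
DLE = 0.9076 * 100
DLE = 90.76%

90.76


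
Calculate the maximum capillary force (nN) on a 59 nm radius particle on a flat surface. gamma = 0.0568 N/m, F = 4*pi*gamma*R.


Convert radius: R = 59 nm = 5.9e-08 m
F = 4 * pi * gamma * R
F = 4 * pi * 0.0568 * 5.9e-08
F = 4.21124e-08 N = 42.1124 nN

42.1124


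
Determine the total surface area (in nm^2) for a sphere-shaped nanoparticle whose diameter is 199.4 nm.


Radius r = 199.4/2 = 99.7 nm
Surface area SA = 4 * pi * r^2
SA = 4 * pi * (99.7)^2
SA = 124910.85 nm^2

124910.85


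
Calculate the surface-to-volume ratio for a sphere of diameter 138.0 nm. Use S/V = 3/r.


Radius r = 138.0/2 = 69 nm
S/V = 3 / r = 3 / 69
S/V = 0.0435 nm^-1

0.0435


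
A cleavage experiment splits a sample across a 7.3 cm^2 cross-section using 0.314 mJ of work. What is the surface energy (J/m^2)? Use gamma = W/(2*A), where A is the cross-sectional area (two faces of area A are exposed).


Convert: A = 7.3 cm^2 = 0.00073 m^2, W = 0.314 mJ = 0.000314 J
Cleaving exposes two faces of area A, so total new surface = 2*A and gamma = W / (2*A)
gamma = 0.000314 / (2 * 0.00073)
gamma = 0.215 J/m^2

0.215


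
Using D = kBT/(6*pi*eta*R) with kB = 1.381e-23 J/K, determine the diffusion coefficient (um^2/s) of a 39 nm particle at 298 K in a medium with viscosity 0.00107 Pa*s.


Radius R = 39/2 = 19.5 nm = 1.95e-08 m
D = kB*T / (6*pi*eta*R)
D = 1.381e-23 * 298 / (6 * pi * 0.00107 * 1.95e-08)
D = 1.04638e-11 m^2/s = 10.464 um^2/s

10.464


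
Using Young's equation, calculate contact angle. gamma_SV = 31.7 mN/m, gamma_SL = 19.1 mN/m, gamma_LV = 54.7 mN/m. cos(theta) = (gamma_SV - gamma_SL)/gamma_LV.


cos(theta) = (gamma_SV - gamma_SL) / gamma_LV
cos(theta) = (31.7 - 19.1) / 54.7
cos(theta) = 0.230347
theta = arccos(0.230347) = 76.68 degrees

76.68


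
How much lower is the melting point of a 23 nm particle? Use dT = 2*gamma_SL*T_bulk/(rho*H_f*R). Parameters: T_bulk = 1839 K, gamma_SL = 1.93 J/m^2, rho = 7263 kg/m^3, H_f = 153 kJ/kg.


Radius R = 23/2 = 11.5 nm = 1.15e-08 m
Convert H_f = 153 kJ/kg = 153000 J/kg
dT = 2 * gamma_SL * T_bulk / (rho * H_f * R)
dT = 2 * 1.93 * 1839 / (7263 * 153000 * 1.15e-08)
dT = 555.5 K

555.5


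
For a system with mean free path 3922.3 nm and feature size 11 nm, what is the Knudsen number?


Knudsen number Kn = lambda / L
Kn = 3922.3 / 11
Kn = 356.5727

356.5727


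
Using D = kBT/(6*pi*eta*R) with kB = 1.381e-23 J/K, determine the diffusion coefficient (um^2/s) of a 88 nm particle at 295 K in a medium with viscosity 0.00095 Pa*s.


Radius R = 88/2 = 44 nm = 4.4e-08 m
D = kB*T / (6*pi*eta*R)
D = 1.381e-23 * 295 / (6 * pi * 0.00095 * 4.4e-08)
D = 5.17057e-12 m^2/s = 5.171 um^2/s

5.171


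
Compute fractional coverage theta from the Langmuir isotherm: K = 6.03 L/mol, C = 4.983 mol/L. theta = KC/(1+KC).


Langmuir isotherm: theta = K*C / (1 + K*C)
K*C = 6.03 * 4.983 = 30.04749
theta = 30.04749 / (1 + 30.04749) = 30.04749 / 31.04749
theta = 0.9678

0.9678


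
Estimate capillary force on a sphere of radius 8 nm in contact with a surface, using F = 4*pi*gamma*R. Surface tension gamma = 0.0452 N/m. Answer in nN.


Convert radius: R = 8 nm = 8e-09 m
F = 4 * pi * gamma * R
F = 4 * pi * 0.0452 * 8e-09
F = 4.544e-09 N = 4.544 nN

4.544


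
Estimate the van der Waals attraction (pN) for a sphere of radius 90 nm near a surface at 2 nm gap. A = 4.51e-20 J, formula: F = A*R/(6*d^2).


Convert to SI: R = 90 nm = 9e-08 m, d = 2 nm = 2e-09 m
F = A * R / (6 * d^2)
F = 4.51e-20 * 9e-08 / (6 * (2e-09)^2)
F = 1.69125e-10 N = 169.125 pN

169.125


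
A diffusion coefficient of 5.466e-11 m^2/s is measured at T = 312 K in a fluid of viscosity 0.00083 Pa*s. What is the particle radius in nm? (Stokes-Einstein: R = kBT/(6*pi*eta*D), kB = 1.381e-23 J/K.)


Stokes-Einstein: R = kB*T / (6*pi*eta*D)
R = 1.381e-23 * 312 / (6 * pi * 0.00083 * 5.466e-11)
R = 5.03848e-09 m = 5.04 nm

5.04


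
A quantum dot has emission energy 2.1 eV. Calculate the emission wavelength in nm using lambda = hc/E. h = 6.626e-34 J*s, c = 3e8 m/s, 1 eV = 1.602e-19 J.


Convert energy: E = 2.1 eV = 2.1 * 1.602e-19 = 3.3642e-19 J
lambda = h*c / E = 6.626e-34 * 3e8 / 3.3642e-19
lambda = 5.90869e-07 m = 590.9 nm

590.9


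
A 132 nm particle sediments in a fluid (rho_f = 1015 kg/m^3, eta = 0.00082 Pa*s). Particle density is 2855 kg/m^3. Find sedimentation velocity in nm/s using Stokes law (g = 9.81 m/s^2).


Radius R = 132/2 nm = 6.6e-08 m
Density difference = 2855 - 1015 = 1840 kg/m^3
v = 2 * R^2 * (rho_p - rho_f) * g / (9 * eta)
v = 2 * (6.6e-08)^2 * 1840 * 9.81 / (9 * 0.00082)
v = 2.13083e-08 m/s = 21.3083 nm/s

21.3083


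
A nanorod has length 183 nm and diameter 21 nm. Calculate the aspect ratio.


Aspect ratio AR = length / diameter
AR = 183 / 21
AR = 8.71

8.71


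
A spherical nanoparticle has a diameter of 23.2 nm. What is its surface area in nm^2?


Radius r = 23.2/2 = 11.6 nm
Surface area SA = 4 * pi * r^2
SA = 4 * pi * (11.6)^2
SA = 1690.93 nm^2

1690.93


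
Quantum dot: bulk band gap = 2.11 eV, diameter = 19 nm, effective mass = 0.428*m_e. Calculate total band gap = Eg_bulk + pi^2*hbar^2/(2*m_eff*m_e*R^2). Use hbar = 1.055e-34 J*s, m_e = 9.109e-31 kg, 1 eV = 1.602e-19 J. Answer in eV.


Radius R = 19/2 nm = 9.5e-09 m
Confinement energy dE = pi^2 * hbar^2 / (2 * m_eff * m_e * R^2)
dE = pi^2 * (1.055e-34)^2 / (2 * 0.428 * 9.109e-31 * (9.5e-09)^2) J, divided by 1.602e-19 J/eV
dE = 0.0097 eV
Total band gap = E_g(bulk) + dE = 2.11 + 0.0097 = 2.1197 eV

2.1197


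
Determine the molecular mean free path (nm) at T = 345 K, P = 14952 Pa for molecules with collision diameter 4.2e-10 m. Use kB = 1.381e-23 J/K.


Mean free path: lambda = kB*T / (sqrt(2) * pi * d^2 * P)
lambda = 1.381e-23 * 345 / (sqrt(2) * pi * (4.2e-10)^2 * 14952)
lambda = 4.06584e-07 m
lambda = 406.58 nm

406.58


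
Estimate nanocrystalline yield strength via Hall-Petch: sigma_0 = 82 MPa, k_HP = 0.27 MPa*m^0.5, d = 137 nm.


d = 137 nm = 1.37e-07 m
sqrt(d) = 0.0003701351
Hall-Petch contribution = k / sqrt(d) = 0.27 / 0.0003701351 = 729.5 MPa
sigma = sigma_0 + k/sqrt(d) = 82 + 729.5 = 811.5 MPa

811.5


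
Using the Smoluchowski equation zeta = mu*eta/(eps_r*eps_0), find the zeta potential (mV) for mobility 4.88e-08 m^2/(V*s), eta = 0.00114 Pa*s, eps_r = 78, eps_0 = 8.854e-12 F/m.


Smoluchowski equation: zeta = mu * eta / (eps_r * eps_0)
zeta = 4.88e-08 * 0.00114 / (78 * 8.854e-12)
zeta = 0.080555 V = 80.55 mV

80.55


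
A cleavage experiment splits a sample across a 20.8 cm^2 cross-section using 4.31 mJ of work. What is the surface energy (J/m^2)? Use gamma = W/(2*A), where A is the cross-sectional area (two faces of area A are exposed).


Convert: A = 20.8 cm^2 = 0.00208 m^2, W = 4.31 mJ = 0.00431 J
Cleaving exposes two faces of area A, so total new surface = 2*A and gamma = W / (2*A)
gamma = 0.00431 / (2 * 0.00208)
gamma = 1.036 J/m^2

1.036


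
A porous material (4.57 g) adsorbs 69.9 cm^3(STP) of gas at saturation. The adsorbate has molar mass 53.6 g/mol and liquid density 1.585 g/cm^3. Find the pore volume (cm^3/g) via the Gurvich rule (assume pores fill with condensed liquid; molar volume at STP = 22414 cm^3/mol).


Moles adsorbed n = V_ads / 22414 = 69.9 / 22414 = 3.118587e-03 mol
Liquid volume V_liq = n * M / rho_liq = 3.118587e-03 * 53.6 / 1.585 = 0.10546 cm^3
Specific pore volume V_pore = V_liq / m_sample = 0.10546 / 4.57
V_pore = 0.0231 cm^3/g

0.0231


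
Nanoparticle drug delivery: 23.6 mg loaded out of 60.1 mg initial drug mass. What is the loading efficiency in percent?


Drug loading efficiency = (drug loaded / drug initial) * 100
DLE = 23.6 / 60.1 * 100
DLE = 0.3927 * 100
DLE = 39.27%

39.27


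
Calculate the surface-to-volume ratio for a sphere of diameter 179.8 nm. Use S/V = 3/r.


Radius r = 179.8/2 = 89.9 nm
S/V = 3 / r = 3 / 89.9
S/V = 0.0334 nm^-1

0.0334


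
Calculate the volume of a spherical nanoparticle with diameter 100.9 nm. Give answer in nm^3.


Radius r = 100.9/2 = 50.45 nm
Volume V = (4/3) * pi * r^3
V = (4/3) * pi * (50.45)^3
V = 537863.56 nm^3

537863.56


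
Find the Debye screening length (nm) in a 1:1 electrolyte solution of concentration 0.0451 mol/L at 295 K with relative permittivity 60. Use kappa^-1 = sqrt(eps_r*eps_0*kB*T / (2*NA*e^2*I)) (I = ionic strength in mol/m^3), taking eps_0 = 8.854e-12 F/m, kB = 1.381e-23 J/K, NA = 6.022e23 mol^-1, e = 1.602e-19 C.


Ionic strength I = 0.0451 * 1^2 * 1000 = 45.1 mol/m^3
kappa^-1 = sqrt(60 * 8.854e-12 * 1.381e-23 * 295 / (2 * 6.022e23 * (1.602e-19)^2 * 45.1))
kappa^-1 = 1.246 nm

1.246


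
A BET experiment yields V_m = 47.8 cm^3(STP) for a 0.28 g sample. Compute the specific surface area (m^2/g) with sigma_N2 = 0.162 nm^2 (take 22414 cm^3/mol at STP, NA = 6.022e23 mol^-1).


Number of moles in monolayer = V_m / 22414 = 47.8 / 22414 = 0.0021326
Number of molecules = moles * NA = 0.0021326 * 6.022e23
SA = molecules * sigma / mass
SA = (47.8 / 22414) * 6.022e23 * 0.162e-18 / 0.28
SA = 743.0 m^2/g

743.0


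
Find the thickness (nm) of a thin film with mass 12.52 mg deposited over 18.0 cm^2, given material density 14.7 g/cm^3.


Convert: m = 12.52 mg = 1.2520e-05 kg, A = 18.0 cm^2 = 1.8000e-03 m^2, rho = 14.7 g/cm^3 = 14700 kg/m^3
t = m / (A * rho)
t = 1.2520e-05 / (1.8000e-03 * 14700)
t = 4.7317e-07 m = 473.2 nm

473.2


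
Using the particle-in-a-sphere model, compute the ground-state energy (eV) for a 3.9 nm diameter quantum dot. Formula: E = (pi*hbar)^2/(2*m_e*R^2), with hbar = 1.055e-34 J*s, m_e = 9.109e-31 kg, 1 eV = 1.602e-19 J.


Radius R = 3.9/2 = 1.95 nm = 1.95e-09 m
E = (pi * 1.055e-34)^2 / (2 * 9.109e-31 * (1.95e-09)^2)
E(J) = 1.58575e-20
E = E(J) / 1.602e-19 = 0.099 eV

0.099


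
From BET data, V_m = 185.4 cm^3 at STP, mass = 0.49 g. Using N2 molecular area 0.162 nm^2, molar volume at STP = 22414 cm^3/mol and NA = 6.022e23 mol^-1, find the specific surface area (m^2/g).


Number of moles in monolayer = V_m / 22414 = 185.4 / 22414 = 0.00827162
Number of molecules = moles * NA = 0.00827162 * 6.022e23
SA = molecules * sigma / mass
SA = (185.4 / 22414) * 6.022e23 * 0.162e-18 / 0.49
SA = 1646.8 m^2/g

1646.8


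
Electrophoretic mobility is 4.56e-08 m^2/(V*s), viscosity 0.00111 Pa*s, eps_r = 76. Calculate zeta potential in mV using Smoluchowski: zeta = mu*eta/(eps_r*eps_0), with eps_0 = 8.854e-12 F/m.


Smoluchowski equation: zeta = mu * eta / (eps_r * eps_0)
zeta = 4.56e-08 * 0.00111 / (76 * 8.854e-12)
zeta = 0.07522 V = 75.22 mV

75.22


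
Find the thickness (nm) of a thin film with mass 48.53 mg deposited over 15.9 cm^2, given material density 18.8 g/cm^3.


Convert: m = 48.53 mg = 4.8530e-05 kg, A = 15.9 cm^2 = 1.5900e-03 m^2, rho = 18.8 g/cm^3 = 18800 kg/m^3
t = m / (A * rho)
t = 4.8530e-05 / (1.5900e-03 * 18800)
t = 1.6235e-06 m = 1623.5 nm

1623.5


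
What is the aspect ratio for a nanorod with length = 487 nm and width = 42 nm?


Aspect ratio AR = length / diameter
AR = 487 / 42
AR = 11.6

11.6


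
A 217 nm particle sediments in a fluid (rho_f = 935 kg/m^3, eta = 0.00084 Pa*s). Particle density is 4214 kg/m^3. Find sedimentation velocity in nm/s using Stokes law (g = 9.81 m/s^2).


Radius R = 217/2 nm = 1.085e-07 m
Density difference = 4214 - 935 = 3279 kg/m^3
v = 2 * R^2 * (rho_p - rho_f) * g / (9 * eta)
v = 2 * (1.085e-07)^2 * 3279 * 9.81 / (9 * 0.00084)
v = 1.00179e-07 m/s = 100.1793 nm/s

100.1793


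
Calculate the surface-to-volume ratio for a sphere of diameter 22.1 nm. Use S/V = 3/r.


Radius r = 22.1/2 = 11.05 nm
S/V = 3 / r = 3 / 11.05
S/V = 0.2715 nm^-1

0.2715


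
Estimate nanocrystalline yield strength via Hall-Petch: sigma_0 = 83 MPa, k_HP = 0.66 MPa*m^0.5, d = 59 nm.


d = 59 nm = 5.9e-08 m
sqrt(d) = 0.0002428992
Hall-Petch contribution = k / sqrt(d) = 0.66 / 0.0002428992 = 2717.2 MPa
sigma = sigma_0 + k/sqrt(d) = 83 + 2717.2 = 2800.2 MPa

2800.2


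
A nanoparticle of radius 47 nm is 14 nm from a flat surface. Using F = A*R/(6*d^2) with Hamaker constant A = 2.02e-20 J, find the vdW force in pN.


Convert to SI: R = 47 nm = 4.7e-08 m, d = 14 nm = 1.4e-08 m
F = A * R / (6 * d^2)
F = 2.02e-20 * 4.7e-08 / (6 * (1.4e-08)^2)
F = 8.07313e-13 N = 0.807 pN

0.807


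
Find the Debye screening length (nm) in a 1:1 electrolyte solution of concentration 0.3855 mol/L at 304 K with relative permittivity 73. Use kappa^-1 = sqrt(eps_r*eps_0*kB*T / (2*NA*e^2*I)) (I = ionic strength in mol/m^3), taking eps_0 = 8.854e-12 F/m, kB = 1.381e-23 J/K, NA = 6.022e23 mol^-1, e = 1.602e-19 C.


Ionic strength I = 0.3855 * 1^2 * 1000 = 385.5 mol/m^3
kappa^-1 = sqrt(73 * 8.854e-12 * 1.381e-23 * 304 / (2 * 6.022e23 * (1.602e-19)^2 * 385.5))
kappa^-1 = 0.477 nm

0.477


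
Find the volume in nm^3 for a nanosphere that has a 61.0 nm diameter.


Radius r = 61.0/2 = 30.5 nm
Volume V = (4/3) * pi * r^3
V = (4/3) * pi * (30.5)^3
V = 118846.97 nm^3

118846.97


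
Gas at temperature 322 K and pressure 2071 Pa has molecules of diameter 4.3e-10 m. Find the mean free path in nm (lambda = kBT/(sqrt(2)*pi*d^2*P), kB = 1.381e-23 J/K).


Mean free path: lambda = kB*T / (sqrt(2) * pi * d^2 * P)
lambda = 1.381e-23 * 322 / (sqrt(2) * pi * (4.3e-10)^2 * 2071)
lambda = 2.61377e-06 m
lambda = 2613.77 nm

2613.77


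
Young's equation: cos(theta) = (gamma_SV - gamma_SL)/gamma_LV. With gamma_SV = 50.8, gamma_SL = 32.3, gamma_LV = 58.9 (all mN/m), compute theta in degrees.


cos(theta) = (gamma_SV - gamma_SL) / gamma_LV
cos(theta) = (50.8 - 32.3) / 58.9
cos(theta) = 0.314092
theta = arccos(0.314092) = 71.69 degrees

71.69


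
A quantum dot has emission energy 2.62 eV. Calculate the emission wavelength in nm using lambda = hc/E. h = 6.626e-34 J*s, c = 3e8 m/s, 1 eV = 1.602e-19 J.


Convert energy: E = 2.62 eV = 2.62 * 1.602e-19 = 4.19724e-19 J
lambda = h*c / E = 6.626e-34 * 3e8 / 4.19724e-19
lambda = 4.73597e-07 m = 473.6 nm

473.6


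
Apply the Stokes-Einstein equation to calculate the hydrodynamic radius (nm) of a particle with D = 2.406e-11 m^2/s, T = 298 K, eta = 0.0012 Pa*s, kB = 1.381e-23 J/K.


Stokes-Einstein: R = kB*T / (6*pi*eta*D)
R = 1.381e-23 * 298 / (6 * pi * 0.0012 * 2.406e-11)
R = 7.56192e-09 m = 7.56 nm

7.56


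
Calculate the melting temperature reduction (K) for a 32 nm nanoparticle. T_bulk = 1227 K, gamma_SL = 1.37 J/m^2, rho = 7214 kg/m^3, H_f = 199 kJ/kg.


Radius R = 32/2 = 16 nm = 1.6e-08 m
Convert H_f = 199 kJ/kg = 199000 J/kg
dT = 2 * gamma_SL * T_bulk / (rho * H_f * R)
dT = 2 * 1.37 * 1227 / (7214 * 199000 * 1.6e-08)
dT = 146.4 K

146.4


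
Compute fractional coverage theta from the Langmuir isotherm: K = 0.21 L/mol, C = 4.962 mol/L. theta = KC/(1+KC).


Langmuir isotherm: theta = K*C / (1 + K*C)
K*C = 0.21 * 4.962 = 1.04202
theta = 1.04202 / (1 + 1.04202) = 1.04202 / 2.04202
theta = 0.5103

0.5103


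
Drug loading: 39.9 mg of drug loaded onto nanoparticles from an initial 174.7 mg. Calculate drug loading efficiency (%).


Drug loading efficiency = (drug loaded / drug initial) * 100
DLE = 39.9 / 174.7 * 100
DLE = 0.2284 * 100
DLE = 22.84%

22.84


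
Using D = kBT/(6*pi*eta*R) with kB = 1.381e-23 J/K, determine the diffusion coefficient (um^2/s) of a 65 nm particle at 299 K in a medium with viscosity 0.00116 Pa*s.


Radius R = 65/2 = 32.5 nm = 3.25e-08 m
D = kB*T / (6*pi*eta*R)
D = 1.381e-23 * 299 / (6 * pi * 0.00116 * 3.25e-08)
D = 5.81062e-12 m^2/s = 5.811 um^2/s

5.811


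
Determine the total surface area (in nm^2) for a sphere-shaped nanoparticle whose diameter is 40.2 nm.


Radius r = 40.2/2 = 20.1 nm
Surface area SA = 4 * pi * r^2
SA = 4 * pi * (20.1)^2
SA = 5076.94 nm^2

5076.94


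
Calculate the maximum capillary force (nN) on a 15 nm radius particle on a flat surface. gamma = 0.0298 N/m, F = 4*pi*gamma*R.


Convert radius: R = 15 nm = 1.5e-08 m
F = 4 * pi * gamma * R
F = 4 * pi * 0.0298 * 1.5e-08
F = 5.61717e-09 N = 5.6172 nN

5.6172


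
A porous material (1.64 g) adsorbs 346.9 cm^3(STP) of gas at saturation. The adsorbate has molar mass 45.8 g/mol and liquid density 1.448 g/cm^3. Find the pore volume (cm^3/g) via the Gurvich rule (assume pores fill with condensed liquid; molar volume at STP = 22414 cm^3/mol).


Moles adsorbed n = V_ads / 22414 = 346.9 / 22414 = 1.547693e-02 mol
Liquid volume V_liq = n * M / rho_liq = 1.547693e-02 * 45.8 / 1.448 = 0.48953 cm^3
Specific pore volume V_pore = V_liq / m_sample = 0.48953 / 1.64
V_pore = 0.2985 cm^3/g

0.2985


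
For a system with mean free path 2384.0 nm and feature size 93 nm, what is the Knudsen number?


Knudsen number Kn = lambda / L
Kn = 2384.0 / 93
Kn = 25.6344

25.6344


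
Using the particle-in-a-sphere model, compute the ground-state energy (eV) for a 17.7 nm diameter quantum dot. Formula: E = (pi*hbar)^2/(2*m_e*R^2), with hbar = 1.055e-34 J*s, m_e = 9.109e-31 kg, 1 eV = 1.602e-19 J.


Radius R = 17.7/2 = 8.85 nm = 8.85e-09 m
E = (pi * 1.055e-34)^2 / (2 * 9.109e-31 * (8.85e-09)^2)
E(J) = 7.6987e-22
E = E(J) / 1.602e-19 = 0.0048 eV

0.0048


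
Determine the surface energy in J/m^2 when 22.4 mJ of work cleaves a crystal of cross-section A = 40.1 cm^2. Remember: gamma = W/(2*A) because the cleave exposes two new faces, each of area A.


Convert: A = 40.1 cm^2 = 0.00401 m^2, W = 22.4 mJ = 0.0224 J
Cleaving exposes two faces of area A, so total new surface = 2*A and gamma = W / (2*A)
gamma = 0.0224 / (2 * 0.00401)
gamma = 2.793 J/m^2

2.793


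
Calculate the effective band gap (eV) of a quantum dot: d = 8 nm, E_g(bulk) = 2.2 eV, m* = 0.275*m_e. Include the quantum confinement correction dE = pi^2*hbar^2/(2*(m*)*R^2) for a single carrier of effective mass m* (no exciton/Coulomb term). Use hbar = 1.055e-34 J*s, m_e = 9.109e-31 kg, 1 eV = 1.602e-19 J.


Radius R = 8/2 nm = 4e-09 m
Confinement energy dE = pi^2 * hbar^2 / (2 * m_eff * m_e * R^2)
dE = pi^2 * (1.055e-34)^2 / (2 * 0.275 * 9.109e-31 * (4e-09)^2) J, divided by 1.602e-19 J/eV
dE = 0.0855 eV
Total band gap = E_g(bulk) + dE = 2.2 + 0.0855 = 2.2855 eV

2.2855


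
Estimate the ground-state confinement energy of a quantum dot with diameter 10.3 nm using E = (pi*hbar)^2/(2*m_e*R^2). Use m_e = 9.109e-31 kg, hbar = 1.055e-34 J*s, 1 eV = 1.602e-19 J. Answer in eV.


Radius R = 10.3/2 = 5.15 nm = 5.15e-09 m
E = (pi * 1.055e-34)^2 / (2 * 9.109e-31 * (5.15e-09)^2)
E(J) = 2.27347e-21
E = E(J) / 1.602e-19 = 0.0142 eV

0.0142


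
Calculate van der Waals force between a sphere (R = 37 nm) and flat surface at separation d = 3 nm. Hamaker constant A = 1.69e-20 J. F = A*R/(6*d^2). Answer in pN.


Convert to SI: R = 37 nm = 3.7e-08 m, d = 3 nm = 3e-09 m
F = A * R / (6 * d^2)
F = 1.69e-20 * 3.7e-08 / (6 * (3e-09)^2)
F = 1.15796e-11 N = 11.58 pN

11.58


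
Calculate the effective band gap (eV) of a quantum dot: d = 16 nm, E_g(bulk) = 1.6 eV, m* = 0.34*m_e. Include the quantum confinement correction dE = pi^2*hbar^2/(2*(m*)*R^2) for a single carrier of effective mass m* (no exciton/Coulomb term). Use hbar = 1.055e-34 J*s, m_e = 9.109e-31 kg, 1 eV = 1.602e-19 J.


Radius R = 16/2 nm = 8e-09 m
Confinement energy dE = pi^2 * hbar^2 / (2 * m_eff * m_e * R^2)
dE = pi^2 * (1.055e-34)^2 / (2 * 0.34 * 9.109e-31 * (8e-09)^2) J, divided by 1.602e-19 J/eV
dE = 0.0173 eV
Total band gap = E_g(bulk) + dE = 1.6 + 0.0173 = 1.6173 eV

1.6173


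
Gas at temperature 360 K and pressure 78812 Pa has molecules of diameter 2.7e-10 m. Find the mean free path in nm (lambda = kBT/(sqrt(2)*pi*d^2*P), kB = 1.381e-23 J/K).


Mean free path: lambda = kB*T / (sqrt(2) * pi * d^2 * P)
lambda = 1.381e-23 * 360 / (sqrt(2) * pi * (2.7e-10)^2 * 78812)
lambda = 1.94765e-07 m
lambda = 194.77 nm

194.77


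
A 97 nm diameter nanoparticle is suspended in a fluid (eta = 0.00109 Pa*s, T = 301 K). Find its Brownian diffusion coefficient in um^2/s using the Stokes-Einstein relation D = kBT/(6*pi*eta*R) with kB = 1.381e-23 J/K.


Radius R = 97/2 = 48.5 nm = 4.85e-08 m
D = kB*T / (6*pi*eta*R)
D = 1.381e-23 * 301 / (6 * pi * 0.00109 * 4.85e-08)
D = 4.17149e-12 m^2/s = 4.171 um^2/s

4.171


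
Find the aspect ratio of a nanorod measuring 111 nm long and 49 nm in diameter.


Aspect ratio AR = length / diameter
AR = 111 / 49
AR = 2.27

2.27


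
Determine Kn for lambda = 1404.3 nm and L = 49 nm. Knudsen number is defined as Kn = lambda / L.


Knudsen number Kn = lambda / L
Kn = 1404.3 / 49
Kn = 28.6592

28.6592


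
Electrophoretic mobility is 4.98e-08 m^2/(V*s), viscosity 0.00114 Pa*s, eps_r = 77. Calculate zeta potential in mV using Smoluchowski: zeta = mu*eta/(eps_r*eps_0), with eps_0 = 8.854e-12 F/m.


Smoluchowski equation: zeta = mu * eta / (eps_r * eps_0)
zeta = 4.98e-08 * 0.00114 / (77 * 8.854e-12)
zeta = 0.083273 V = 83.27 mV

83.27


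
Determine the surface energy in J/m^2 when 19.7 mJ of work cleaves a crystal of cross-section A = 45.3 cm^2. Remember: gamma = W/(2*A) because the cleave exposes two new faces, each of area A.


Convert: A = 45.3 cm^2 = 0.00453 m^2, W = 19.7 mJ = 0.0197 J
Cleaving exposes two faces of area A, so total new surface = 2*A and gamma = W / (2*A)
gamma = 0.0197 / (2 * 0.00453)
gamma = 2.174 J/m^2

2.174


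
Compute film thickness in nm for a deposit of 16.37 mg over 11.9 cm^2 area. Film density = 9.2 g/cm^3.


Convert: m = 16.37 mg = 1.6370e-05 kg, A = 11.9 cm^2 = 1.1900e-03 m^2, rho = 9.2 g/cm^3 = 9200 kg/m^3
t = m / (A * rho)
t = 1.6370e-05 / (1.1900e-03 * 9200)
t = 1.4953e-06 m = 1495.3 nm

1495.3


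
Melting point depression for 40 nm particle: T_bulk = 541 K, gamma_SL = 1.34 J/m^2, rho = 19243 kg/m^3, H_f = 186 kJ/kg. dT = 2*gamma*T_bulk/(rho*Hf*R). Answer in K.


Radius R = 40/2 = 20 nm = 2e-08 m
Convert H_f = 186 kJ/kg = 186000 J/kg
dT = 2 * gamma_SL * T_bulk / (rho * H_f * R)
dT = 2 * 1.34 * 541 / (19243 * 186000 * 2e-08)
dT = 20.3 K

20.3


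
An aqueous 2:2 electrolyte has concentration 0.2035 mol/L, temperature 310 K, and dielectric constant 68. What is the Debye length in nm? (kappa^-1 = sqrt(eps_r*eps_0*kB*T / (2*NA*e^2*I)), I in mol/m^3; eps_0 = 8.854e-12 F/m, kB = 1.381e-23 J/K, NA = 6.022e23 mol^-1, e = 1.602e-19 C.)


Ionic strength I = 0.2035 * 2^2 * 1000 = 814 mol/m^3
kappa^-1 = sqrt(68 * 8.854e-12 * 1.381e-23 * 310 / (2 * 6.022e23 * (1.602e-19)^2 * 814))
kappa^-1 = 0.32 nm

0.32


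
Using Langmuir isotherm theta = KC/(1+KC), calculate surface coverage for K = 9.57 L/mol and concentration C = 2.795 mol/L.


Langmuir isotherm: theta = K*C / (1 + K*C)
K*C = 9.57 * 2.795 = 26.74815
theta = 26.74815 / (1 + 26.74815) = 26.74815 / 27.74815
theta = 0.964

0.964


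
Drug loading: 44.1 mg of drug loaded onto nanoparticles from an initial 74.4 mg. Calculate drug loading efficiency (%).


Drug loading efficiency = (drug loaded / drug initial) * 100
DLE = 44.1 / 74.4 * 100
DLE = 0.5927 * 100
DLE = 59.27%

59.27


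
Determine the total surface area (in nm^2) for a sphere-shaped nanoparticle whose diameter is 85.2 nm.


Radius r = 85.2/2 = 42.6 nm
Surface area SA = 4 * pi * r^2
SA = 4 * pi * (42.6)^2
SA = 22804.95 nm^2

22804.95


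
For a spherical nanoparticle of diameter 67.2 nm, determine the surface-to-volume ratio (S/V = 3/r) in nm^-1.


Radius r = 67.2/2 = 33.6 nm
S/V = 3 / r = 3 / 33.6
S/V = 0.0893 nm^-1

0.0893


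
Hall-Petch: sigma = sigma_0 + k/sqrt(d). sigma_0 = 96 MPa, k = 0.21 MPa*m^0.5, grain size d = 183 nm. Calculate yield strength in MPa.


d = 183 nm = 1.83e-07 m
sqrt(d) = 0.000427785
Hall-Petch contribution = k / sqrt(d) = 0.21 / 0.000427785 = 490.9 MPa
sigma = sigma_0 + k/sqrt(d) = 96 + 490.9 = 586.9 MPa

586.9


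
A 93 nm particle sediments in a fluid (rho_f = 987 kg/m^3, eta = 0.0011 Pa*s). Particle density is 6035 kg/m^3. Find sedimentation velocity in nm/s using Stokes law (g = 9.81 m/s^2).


Radius R = 93/2 nm = 4.65e-08 m
Density difference = 6035 - 987 = 5048 kg/m^3
v = 2 * R^2 * (rho_p - rho_f) * g / (9 * eta)
v = 2 * (4.65e-08)^2 * 5048 * 9.81 / (9 * 0.0011)
v = 2.16316e-08 m/s = 21.6316 nm/s

21.6316


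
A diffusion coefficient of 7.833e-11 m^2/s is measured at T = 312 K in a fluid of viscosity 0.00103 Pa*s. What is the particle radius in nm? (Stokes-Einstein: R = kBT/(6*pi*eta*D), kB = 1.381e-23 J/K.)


Stokes-Einstein: R = kB*T / (6*pi*eta*D)
R = 1.381e-23 * 312 / (6 * pi * 0.00103 * 7.833e-11)
R = 2.83323e-09 m = 2.83 nm

2.83


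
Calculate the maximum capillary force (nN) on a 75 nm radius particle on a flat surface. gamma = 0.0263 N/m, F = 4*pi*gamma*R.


Convert radius: R = 75 nm = 7.5e-08 m
F = 4 * pi * gamma * R
F = 4 * pi * 0.0263 * 7.5e-08
F = 2.47872e-08 N = 24.7872 nN

24.7872


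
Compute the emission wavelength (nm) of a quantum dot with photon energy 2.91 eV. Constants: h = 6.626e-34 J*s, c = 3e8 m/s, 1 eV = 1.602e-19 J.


Convert energy: E = 2.91 eV = 2.91 * 1.602e-19 = 4.66182e-19 J
lambda = h*c / E = 6.626e-34 * 3e8 / 4.66182e-19
lambda = 4.264e-07 m = 426.4 nm

426.4


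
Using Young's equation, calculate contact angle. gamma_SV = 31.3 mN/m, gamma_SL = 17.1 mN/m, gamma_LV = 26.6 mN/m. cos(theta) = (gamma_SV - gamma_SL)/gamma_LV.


cos(theta) = (gamma_SV - gamma_SL) / gamma_LV
cos(theta) = (31.3 - 17.1) / 26.6
cos(theta) = 0.533835
theta = arccos(0.533835) = 57.74 degrees

57.74


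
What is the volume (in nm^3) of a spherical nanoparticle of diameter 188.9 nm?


Radius r = 188.9/2 = 94.45 nm
Volume V = (4/3) * pi * r^3
V = (4/3) * pi * (94.45)^3
V = 3529348.11 nm^3

3529348.11


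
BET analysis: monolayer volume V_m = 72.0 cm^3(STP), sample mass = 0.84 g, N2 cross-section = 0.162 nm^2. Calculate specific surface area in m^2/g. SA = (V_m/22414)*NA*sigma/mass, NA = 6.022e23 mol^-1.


Number of moles in monolayer = V_m / 22414 = 72.0 / 22414 = 0.00321228
Number of molecules = moles * NA = 0.00321228 * 6.022e23
SA = molecules * sigma / mass
SA = (72.0 / 22414) * 6.022e23 * 0.162e-18 / 0.84
SA = 373.1 m^2/g

373.1


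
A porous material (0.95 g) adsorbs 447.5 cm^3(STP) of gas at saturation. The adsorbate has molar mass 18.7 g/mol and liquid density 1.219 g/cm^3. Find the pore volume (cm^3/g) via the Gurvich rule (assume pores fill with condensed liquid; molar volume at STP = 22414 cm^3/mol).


Moles adsorbed n = V_ads / 22414 = 447.5 / 22414 = 1.996520e-02 mol
Liquid volume V_liq = n * M / rho_liq = 1.996520e-02 * 18.7 / 1.219 = 0.30628 cm^3
Specific pore volume V_pore = V_liq / m_sample = 0.30628 / 0.95
V_pore = 0.3224 cm^3/g

0.3224


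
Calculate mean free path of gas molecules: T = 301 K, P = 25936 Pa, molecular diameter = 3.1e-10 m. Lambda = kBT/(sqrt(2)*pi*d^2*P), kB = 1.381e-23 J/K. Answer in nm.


Mean free path: lambda = kB*T / (sqrt(2) * pi * d^2 * P)
lambda = 1.381e-23 * 301 / (sqrt(2) * pi * (3.1e-10)^2 * 25936)
lambda = 3.75378e-07 m
lambda = 375.38 nm

375.38


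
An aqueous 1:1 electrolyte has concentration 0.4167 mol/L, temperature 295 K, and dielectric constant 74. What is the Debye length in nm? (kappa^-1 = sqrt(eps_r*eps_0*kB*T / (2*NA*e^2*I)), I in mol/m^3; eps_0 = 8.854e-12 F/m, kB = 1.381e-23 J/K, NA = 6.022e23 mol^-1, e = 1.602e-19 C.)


Ionic strength I = 0.4167 * 1^2 * 1000 = 416.7 mol/m^3
kappa^-1 = sqrt(74 * 8.854e-12 * 1.381e-23 * 295 / (2 * 6.022e23 * (1.602e-19)^2 * 416.7))
kappa^-1 = 0.455 nm

0.455


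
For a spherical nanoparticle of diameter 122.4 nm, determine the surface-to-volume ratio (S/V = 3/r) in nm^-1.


Radius r = 122.4/2 = 61.2 nm
S/V = 3 / r = 3 / 61.2
S/V = 0.049 nm^-1

0.049


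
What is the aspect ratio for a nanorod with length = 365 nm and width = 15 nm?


Aspect ratio AR = length / diameter
AR = 365 / 15
AR = 24.33

24.33


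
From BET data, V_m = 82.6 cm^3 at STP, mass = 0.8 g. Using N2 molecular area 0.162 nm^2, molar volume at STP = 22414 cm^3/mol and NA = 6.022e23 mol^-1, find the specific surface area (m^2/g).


Number of moles in monolayer = V_m / 22414 = 82.6 / 22414 = 0.0036852
Number of molecules = moles * NA = 0.0036852 * 6.022e23
SA = molecules * sigma / mass
SA = (82.6 / 22414) * 6.022e23 * 0.162e-18 / 0.8
SA = 449.4 m^2/g

449.4


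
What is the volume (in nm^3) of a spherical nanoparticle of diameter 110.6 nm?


Radius r = 110.6/2 = 55.3 nm
Volume V = (4/3) * pi * r^3
V = (4/3) * pi * (55.3)^3
V = 708376.27 nm^3

708376.27


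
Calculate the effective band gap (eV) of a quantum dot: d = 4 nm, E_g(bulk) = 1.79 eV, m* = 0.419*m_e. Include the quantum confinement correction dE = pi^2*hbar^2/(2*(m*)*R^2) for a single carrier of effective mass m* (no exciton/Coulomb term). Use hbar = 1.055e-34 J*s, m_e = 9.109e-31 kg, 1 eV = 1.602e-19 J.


Radius R = 4/2 nm = 2e-09 m
Confinement energy dE = pi^2 * hbar^2 / (2 * m_eff * m_e * R^2)
dE = pi^2 * (1.055e-34)^2 / (2 * 0.419 * 9.109e-31 * (2e-09)^2) J, divided by 1.602e-19 J/eV
dE = 0.2246 eV
Total band gap = E_g(bulk) + dE = 1.79 + 0.2246 = 2.0146 eV

2.0146


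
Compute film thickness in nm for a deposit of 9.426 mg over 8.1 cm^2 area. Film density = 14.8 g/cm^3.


Convert: m = 9.426 mg = 9.4260e-06 kg, A = 8.1 cm^2 = 8.1000e-04 m^2, rho = 14.8 g/cm^3 = 14800 kg/m^3
t = m / (A * rho)
t = 9.4260e-06 / (8.1000e-04 * 14800)
t = 7.8629e-07 m = 786.3 nm

786.3


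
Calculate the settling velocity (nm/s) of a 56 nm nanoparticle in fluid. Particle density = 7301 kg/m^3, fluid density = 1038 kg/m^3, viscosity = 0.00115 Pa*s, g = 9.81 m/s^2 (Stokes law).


Radius R = 56/2 nm = 2.8e-08 m
Density difference = 7301 - 1038 = 6263 kg/m^3
v = 2 * R^2 * (rho_p - rho_f) * g / (9 * eta)
v = 2 * (2.8e-08)^2 * 6263 * 9.81 / (9 * 0.00115)
v = 9.30802e-09 m/s = 9.308 nm/s

9.308


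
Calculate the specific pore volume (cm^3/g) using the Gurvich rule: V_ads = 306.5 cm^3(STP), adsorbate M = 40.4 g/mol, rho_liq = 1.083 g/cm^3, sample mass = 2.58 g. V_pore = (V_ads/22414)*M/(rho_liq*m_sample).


Moles adsorbed n = V_ads / 22414 = 306.5 / 22414 = 1.367449e-02 mol
Liquid volume V_liq = n * M / rho_liq = 1.367449e-02 * 40.4 / 1.083 = 0.51011 cm^3
Specific pore volume V_pore = V_liq / m_sample = 0.51011 / 2.58
V_pore = 0.1977 cm^3/g

0.1977


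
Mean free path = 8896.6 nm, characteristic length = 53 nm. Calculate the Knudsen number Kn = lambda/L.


Knudsen number Kn = lambda / L
Kn = 8896.6 / 53
Kn = 167.8604

167.8604


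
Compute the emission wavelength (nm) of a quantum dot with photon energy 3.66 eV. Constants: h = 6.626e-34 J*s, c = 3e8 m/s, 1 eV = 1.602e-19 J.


Convert energy: E = 3.66 eV = 3.66 * 1.602e-19 = 5.86332e-19 J
lambda = h*c / E = 6.626e-34 * 3e8 / 5.86332e-19
lambda = 3.39023e-07 m = 339.0 nm

339.0


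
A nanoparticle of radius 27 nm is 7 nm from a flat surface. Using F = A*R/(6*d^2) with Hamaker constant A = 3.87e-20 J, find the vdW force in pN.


Convert to SI: R = 27 nm = 2.7e-08 m, d = 7 nm = 7e-09 m
F = A * R / (6 * d^2)
F = 3.87e-20 * 2.7e-08 / (6 * (7e-09)^2)
F = 3.55408e-12 N = 3.554 pN

3.554


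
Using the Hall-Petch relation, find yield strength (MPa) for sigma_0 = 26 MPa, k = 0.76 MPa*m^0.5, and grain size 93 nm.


d = 93 nm = 9.3e-08 m
sqrt(d) = 0.000304959
Hall-Petch contribution = k / sqrt(d) = 0.76 / 0.000304959 = 2492.1 MPa
sigma = sigma_0 + k/sqrt(d) = 26 + 2492.1 = 2518.1 MPa

2518.1


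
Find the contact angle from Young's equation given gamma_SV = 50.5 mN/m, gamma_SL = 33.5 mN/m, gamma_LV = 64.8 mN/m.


cos(theta) = (gamma_SV - gamma_SL) / gamma_LV
cos(theta) = (50.5 - 33.5) / 64.8
cos(theta) = 0.262346
theta = arccos(0.262346) = 74.79 degrees

74.79


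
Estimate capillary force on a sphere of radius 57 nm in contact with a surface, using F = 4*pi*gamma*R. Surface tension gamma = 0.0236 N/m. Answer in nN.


Convert radius: R = 57 nm = 5.7e-08 m
F = 4 * pi * gamma * R
F = 4 * pi * 0.0236 * 5.7e-08
F = 1.69043e-08 N = 16.9043 nN

16.9043


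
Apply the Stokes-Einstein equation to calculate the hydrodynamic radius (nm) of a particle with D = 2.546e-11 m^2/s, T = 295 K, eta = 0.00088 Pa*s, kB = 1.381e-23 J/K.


Stokes-Einstein: R = kB*T / (6*pi*eta*D)
R = 1.381e-23 * 295 / (6 * pi * 0.00088 * 2.546e-11)
R = 9.64658e-09 m = 9.65 nm

9.65


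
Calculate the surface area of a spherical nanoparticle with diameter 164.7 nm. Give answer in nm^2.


Radius r = 164.7/2 = 82.35 nm
Surface area SA = 4 * pi * r^2
SA = 4 * pi * (82.35)^2
SA = 85219.13 nm^2

85219.13


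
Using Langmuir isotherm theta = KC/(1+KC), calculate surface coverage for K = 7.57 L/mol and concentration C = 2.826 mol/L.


Langmuir isotherm: theta = K*C / (1 + K*C)
K*C = 7.57 * 2.826 = 21.39282
theta = 21.39282 / (1 + 21.39282) = 21.39282 / 22.39282
theta = 0.9553

0.9553


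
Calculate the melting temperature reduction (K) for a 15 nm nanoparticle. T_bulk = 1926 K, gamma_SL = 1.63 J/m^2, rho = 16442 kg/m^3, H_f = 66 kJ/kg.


Radius R = 15/2 = 7.5 nm = 7.5e-09 m
Convert H_f = 66 kJ/kg = 66000 J/kg
dT = 2 * gamma_SL * T_bulk / (rho * H_f * R)
dT = 2 * 1.63 * 1926 / (16442 * 66000 * 7.5e-09)
dT = 771.5 K

771.5


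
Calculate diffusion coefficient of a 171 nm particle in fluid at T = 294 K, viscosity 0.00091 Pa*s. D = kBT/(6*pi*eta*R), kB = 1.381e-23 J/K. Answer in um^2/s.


Radius R = 171/2 = 85.5 nm = 8.55e-08 m
D = kB*T / (6*pi*eta*R)
D = 1.381e-23 * 294 / (6 * pi * 0.00091 * 8.55e-08)
D = 2.76842e-12 m^2/s = 2.768 um^2/s

2.768


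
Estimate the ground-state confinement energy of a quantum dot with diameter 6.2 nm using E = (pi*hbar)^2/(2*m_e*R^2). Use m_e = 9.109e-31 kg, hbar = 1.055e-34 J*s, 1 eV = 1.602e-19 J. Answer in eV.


Radius R = 6.2/2 = 3.1 nm = 3.1e-09 m
E = (pi * 1.055e-34)^2 / (2 * 9.109e-31 * (3.1e-09)^2)
E(J) = 6.27452e-21
E = E(J) / 1.602e-19 = 0.0392 eV

0.0392


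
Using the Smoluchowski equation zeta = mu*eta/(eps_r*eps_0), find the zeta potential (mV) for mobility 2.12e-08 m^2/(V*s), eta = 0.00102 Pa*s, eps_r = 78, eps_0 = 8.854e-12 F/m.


Smoluchowski equation: zeta = mu * eta / (eps_r * eps_0)
zeta = 2.12e-08 * 0.00102 / (78 * 8.854e-12)
zeta = 0.031311 V = 31.31 mV

31.31


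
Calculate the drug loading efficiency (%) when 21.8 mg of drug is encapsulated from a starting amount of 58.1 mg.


Drug loading efficiency = (drug loaded / drug initial) * 100
DLE = 21.8 / 58.1 * 100
DLE = 0.3752 * 100
DLE = 37.52%

37.52


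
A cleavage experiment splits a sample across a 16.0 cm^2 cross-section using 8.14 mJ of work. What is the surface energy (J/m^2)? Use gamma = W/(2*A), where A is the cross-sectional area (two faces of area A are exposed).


Convert: A = 16.0 cm^2 = 0.0016 m^2, W = 8.14 mJ = 0.00814 J
Cleaving exposes two faces of area A, so total new surface = 2*A and gamma = W / (2*A)
gamma = 0.00814 / (2 * 0.0016)
gamma = 2.544 J/m^2

2.544


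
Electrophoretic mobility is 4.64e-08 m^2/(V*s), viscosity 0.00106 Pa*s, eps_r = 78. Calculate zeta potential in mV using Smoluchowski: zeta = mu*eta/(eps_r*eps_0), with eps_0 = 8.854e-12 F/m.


Smoluchowski equation: zeta = mu * eta / (eps_r * eps_0)
zeta = 4.64e-08 * 0.00106 / (78 * 8.854e-12)
zeta = 0.071218 V = 71.22 mV

71.22


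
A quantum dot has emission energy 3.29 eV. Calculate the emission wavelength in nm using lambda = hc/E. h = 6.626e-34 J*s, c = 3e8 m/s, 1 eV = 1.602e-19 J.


Convert energy: E = 3.29 eV = 3.29 * 1.602e-19 = 5.27058e-19 J
lambda = h*c / E = 6.626e-34 * 3e8 / 5.27058e-19
lambda = 3.7715e-07 m = 377.2 nm

377.2


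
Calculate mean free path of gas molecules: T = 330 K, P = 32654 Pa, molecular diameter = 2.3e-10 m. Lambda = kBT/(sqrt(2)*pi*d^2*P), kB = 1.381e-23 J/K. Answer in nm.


Mean free path: lambda = kB*T / (sqrt(2) * pi * d^2 * P)
lambda = 1.381e-23 * 330 / (sqrt(2) * pi * (2.3e-10)^2 * 32654)
lambda = 5.93814e-07 m
lambda = 593.81 nm

593.81
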